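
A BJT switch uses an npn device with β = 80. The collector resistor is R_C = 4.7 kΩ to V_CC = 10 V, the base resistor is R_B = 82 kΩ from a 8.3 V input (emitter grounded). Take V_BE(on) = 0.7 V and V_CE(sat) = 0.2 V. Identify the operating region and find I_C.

saturation; I_C ≈ 2.1 mA

Assume active: I_B = (8.3 − 0.7)/82 = 0.0927 mA, giving I_C = β·I_B = 7.41 mA.
But then V_CE = 10 − 7.41×4.7 = -24.8 V < V_CE(sat) = 0.2 V — impossible in the active region.
So the transistor is saturated. With V_CE = 0.2 V, I_C = (V_CC − 0.2)/R_C = 9.8/4.7 = 2.09 mA.
Check: β·I_B = 7.41 mA > I_C = 2.09 mA, confirming saturation.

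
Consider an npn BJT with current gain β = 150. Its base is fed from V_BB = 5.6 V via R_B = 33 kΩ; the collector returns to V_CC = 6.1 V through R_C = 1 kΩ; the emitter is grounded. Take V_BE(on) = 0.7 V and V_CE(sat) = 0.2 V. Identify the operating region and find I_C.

Assume active: I_B = (5.6 − 0.7)/33 = 0.148 mA, giving I_C = β·I_B = 22.3 mA.
But then V_CE = 6.1 − 22.3×1 = -16.2 V < V_CE(sat) = 0.2 V — impossible in the active region.
So the transistor is saturated. With V_CE = 0.2 V, I_C = (V_CC − 0.2)/R_C = 5.9/1 = 5.9 mA.
Check: β·I_B = 22.3 mA > I_C = 5.9 mA, confirming saturation.

saturation; I_C ≈ 5.9 mA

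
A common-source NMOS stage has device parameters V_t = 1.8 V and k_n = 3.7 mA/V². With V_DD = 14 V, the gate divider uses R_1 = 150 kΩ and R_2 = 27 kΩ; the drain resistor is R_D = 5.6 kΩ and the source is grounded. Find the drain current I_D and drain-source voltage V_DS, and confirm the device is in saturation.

V_G = V_DD·R_2/(R_1+R_2) = 14×27/177 = 2.14 V. With the source grounded, V_GS = V_G = 2.14 V.
Assume saturation: I_D = (k_n/2)(V_GS − V_t)² = (3.7/2)×(2.14 − 1.8)² = 1.85×0.336² = 0.208 mA.
V_DS = V_DD − I_D·R_D = 14 − 0.208×5.6 = 12.8 V.
Saturation requires V_DS ≥ V_GS − V_t = 0.336 V; 12.8 ≥ 0.336 ✓.

I_D ≈ 0.21 mA, V_DS ≈ 13 V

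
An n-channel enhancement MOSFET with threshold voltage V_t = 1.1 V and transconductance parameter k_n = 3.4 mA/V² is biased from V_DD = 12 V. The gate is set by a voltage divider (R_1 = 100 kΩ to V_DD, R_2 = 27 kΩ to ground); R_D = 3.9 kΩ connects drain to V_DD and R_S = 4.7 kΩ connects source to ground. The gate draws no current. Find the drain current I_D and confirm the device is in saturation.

V_G = V_DD·R_2/(R_1+R_2) = 12×27/127 = 2.55 V.
Assume saturation: I_D = (k_n/2)(V_GS − V_t)² with V_GS = V_G − I_D·R_S = 2.55 − 4.7·I_D.
Substituting gives 37.6·I_D² − 24.2·I_D + 3.58 = 0, with roots I_D = 0.23 or 0.414 mA.
The root I_D = 0.414 mA gives V_GS = 0.607 V ≤ V_t, so take I_D = 0.23 mA.
Then V_GS = 1.47 V and V_DS = V_DD − I_D(R_D+R_S) = 12 − 0.23×8.6 = 10 V.
Saturation requires V_DS ≥ V_GS − V_t = 0.368 V; 10 ≥ 0.368 ✓.

I_D ≈ 0.23 mA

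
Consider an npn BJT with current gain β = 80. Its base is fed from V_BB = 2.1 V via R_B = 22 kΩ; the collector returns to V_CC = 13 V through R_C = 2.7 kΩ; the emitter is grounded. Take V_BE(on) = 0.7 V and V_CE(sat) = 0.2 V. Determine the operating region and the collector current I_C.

Assume active: I_B = (2.1 − 0.7)/22 = 0.0636 mA, giving I_C = β·I_B = 5.09 mA.
But then V_CE = 13 − 5.09×2.7 = -0.745 V < V_CE(sat) = 0.2 V — impossible in the active region.
So the transistor is saturated. With V_CE = 0.2 V, I_C = (V_CC − 0.2)/R_C = 12.8/2.7 = 4.74 mA.
Check: β·I_B = 5.09 mA > I_C = 4.74 mA, confirming saturation.

saturation; I_C ≈ 4.7 mA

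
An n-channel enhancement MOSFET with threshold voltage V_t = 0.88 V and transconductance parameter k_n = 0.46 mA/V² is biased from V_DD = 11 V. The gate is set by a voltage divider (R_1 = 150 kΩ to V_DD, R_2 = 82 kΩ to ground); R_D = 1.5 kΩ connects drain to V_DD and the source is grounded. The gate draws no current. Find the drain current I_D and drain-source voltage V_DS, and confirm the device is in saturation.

I_D ≈ 2.1 mA, V_DS ≈ 7.9 V

V_G = V_DD·R_2/(R_1+R_2) = 11×82/232 = 3.89 V. With the source grounded, V_GS = V_G = 3.89 V.
Assume saturation: I_D = (k_n/2)(V_GS − V_t)² = (0.46/2)×(3.89 − 0.88)² = 0.23×3.01² = 2.08 mA.
V_DS = V_DD − I_D·R_D = 11 − 2.08×1.5 = 7.88 V.
Saturation requires V_DS ≥ V_GS − V_t = 3.01 V; 7.88 ≥ 3.01 ✓.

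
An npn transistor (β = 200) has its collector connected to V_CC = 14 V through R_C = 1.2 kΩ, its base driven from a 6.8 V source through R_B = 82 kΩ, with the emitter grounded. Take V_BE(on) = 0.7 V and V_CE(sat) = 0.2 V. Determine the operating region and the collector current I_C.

saturation; I_C ≈ 12 mA

Assume active: I_B = (6.8 − 0.7)/82 = 0.0744 mA, giving I_C = β·I_B = 14.9 mA.
But then V_CE = 14 − 14.9×1.2 = -3.85 V < V_CE(sat) = 0.2 V — impossible in the active region.
So the transistor is saturated. With V_CE = 0.2 V, I_C = (V_CC − 0.2)/R_C = 13.8/1.2 = 11.5 mA.
Check: β·I_B = 14.9 mA > I_C = 11.5 mA, confirming saturation.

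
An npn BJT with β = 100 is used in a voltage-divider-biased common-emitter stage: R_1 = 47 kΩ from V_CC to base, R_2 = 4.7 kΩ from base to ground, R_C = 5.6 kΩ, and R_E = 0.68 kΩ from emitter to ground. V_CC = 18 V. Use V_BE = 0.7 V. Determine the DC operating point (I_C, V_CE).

I_C ≈ 1.3 mA, V_CE ≈ 9.9 V

Thevenize the base divider: V_Th = V_CC·R_2/(R_1+R_2) = 18×4.7/51.7 = 1.64 V, R_Th = R_1‖R_2 = 4.27 kΩ.
Base-emitter loop: V_Th = I_B·R_Th + V_BE + (β+1)I_B·R_E, so I_B = (1.64 − 0.7) / (4.27 + 101×0.68) = 0.0128 mA.
I_C = β·I_B = 100×0.0128 = 1.28 mA, and I_E = (β+1)I_B = 1.3 mA.
V_CE = V_CC − I_C·R_C − I_E·R_E = 18 − 1.28×5.6 − 1.3×0.68 = 9.93 V.
V_CE = 9.93 V > 0.2 V confirms active-region operation.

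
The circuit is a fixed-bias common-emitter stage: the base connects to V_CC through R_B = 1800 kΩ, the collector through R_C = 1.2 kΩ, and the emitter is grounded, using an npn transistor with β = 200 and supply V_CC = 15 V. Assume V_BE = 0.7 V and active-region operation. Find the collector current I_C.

Base loop: V_CC = I_B·R_B + V_BE, so I_B = (15 − 0.7)/1800 kΩ = 0.00794 mA.
In the active region I_C = β·I_B = 200 × 0.00794 = 1.59 mA.
Collector loop: V_CE = V_CC − I_C·R_C = 15 − 1.59×1.2 = 13.1 V.
Since V_CE = 13.1 V > V_CE(sat) ≈ 0.2 V, the transistor is in the active region as assumed.

I_C ≈ 1.6 mA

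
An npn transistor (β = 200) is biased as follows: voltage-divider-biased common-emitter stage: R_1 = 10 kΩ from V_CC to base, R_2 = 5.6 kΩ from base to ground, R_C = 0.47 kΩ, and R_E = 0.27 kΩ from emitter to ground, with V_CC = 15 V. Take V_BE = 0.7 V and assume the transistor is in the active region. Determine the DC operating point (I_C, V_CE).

Thevenize the base divider: V_Th = V_CC·R_2/(R_1+R_2) = 15×5.6/15.6 = 5.38 V, R_Th = R_1‖R_2 = 3.59 kΩ.
Base-emitter loop: V_Th = I_B·R_Th + V_BE + (β+1)I_B·R_E, so I_B = (5.38 − 0.7) / (3.59 + 201×0.27) = 0.081 mA.
I_C = β·I_B = 200×0.081 = 16.2 mA, and I_E = (β+1)I_B = 16.3 mA.
V_CE = V_CC − I_C·R_C − I_E·R_E = 15 − 16.2×0.47 − 16.3×0.27 = 3 V.
V_CE = 3 V > 0.2 V confirms active-region operation.

I_C ≈ 16 mA, V_CE ≈ 3 V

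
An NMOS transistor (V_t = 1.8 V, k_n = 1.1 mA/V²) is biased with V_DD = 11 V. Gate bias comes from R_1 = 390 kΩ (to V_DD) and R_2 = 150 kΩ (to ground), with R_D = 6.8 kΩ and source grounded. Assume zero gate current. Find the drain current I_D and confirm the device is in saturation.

V_G = V_DD·R_2/(R_1+R_2) = 11×150/540 = 3.06 V. With the source grounded, V_GS = V_G = 3.06 V.
Assume saturation: I_D = (k_n/2)(V_GS − V_t)² = (1.1/2)×(3.06 − 1.8)² = 0.55×1.26² = 0.867 mA.
V_DS = V_DD − I_D·R_D = 11 − 0.867×6.8 = 5.1 V.
Saturation requires V_DS ≥ V_GS − V_t = 1.26 V; 5.1 ≥ 1.26 ✓.

I_D ≈ 0.87 mA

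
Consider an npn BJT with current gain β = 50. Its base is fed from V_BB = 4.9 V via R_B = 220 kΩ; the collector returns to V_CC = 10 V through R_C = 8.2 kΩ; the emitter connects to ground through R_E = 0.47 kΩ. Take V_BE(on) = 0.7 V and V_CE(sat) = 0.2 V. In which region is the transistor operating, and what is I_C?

active; I_C ≈ 0.86 mA

Assume active. Base-emitter loop: I_B = (V_BB − V_BE)/(R_B + (β+1)R_E) = (4.9 − 0.7)/(220 + 51×0.47) = 0.0172 mA.
I_C = β·I_B = 50×0.0172 = 0.861 mA.
V_CE = V_CC − I_C·R_C − I_E·R_E = 10 − 0.861×8.2 − 0.878×0.47 = 2.53 V > V_CE(sat), so the active-region assumption holds.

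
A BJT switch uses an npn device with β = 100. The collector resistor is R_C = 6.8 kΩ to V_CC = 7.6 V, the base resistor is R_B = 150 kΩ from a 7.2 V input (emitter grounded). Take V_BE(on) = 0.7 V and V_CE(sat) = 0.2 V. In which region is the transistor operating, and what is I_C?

Assume active: I_B = (7.2 − 0.7)/150 = 0.0433 mA, giving I_C = β·I_B = 4.33 mA.
But then V_CE = 7.6 − 4.33×6.8 = -21.9 V < V_CE(sat) = 0.2 V — impossible in the active region.
So the transistor is saturated. With V_CE = 0.2 V, I_C = (V_CC − 0.2)/R_C = 7.4/6.8 = 1.09 mA.
Check: β·I_B = 4.33 mA > I_C = 1.09 mA, confirming saturation.

saturation; I_C ≈ 1.1 mA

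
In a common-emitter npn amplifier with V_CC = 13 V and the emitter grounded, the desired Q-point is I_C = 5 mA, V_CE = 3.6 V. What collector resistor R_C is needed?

R_C ≈ 1.9 kΩ

Collector loop: V_CC = I_C·R_C + V_CE.
R_C = (V_CC − V_CE)/I_C = (13 − 3.6)/5 = 1.88 kΩ.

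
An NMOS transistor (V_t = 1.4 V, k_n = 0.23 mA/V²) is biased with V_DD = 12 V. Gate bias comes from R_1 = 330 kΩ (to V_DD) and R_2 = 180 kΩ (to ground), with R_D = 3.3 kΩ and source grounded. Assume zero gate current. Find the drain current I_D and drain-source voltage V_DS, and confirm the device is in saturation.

V_G = V_DD·R_2/(R_1+R_2) = 12×180/510 = 4.24 V. With the source grounded, V_GS = V_G = 4.24 V.
Assume saturation: I_D = (k_n/2)(V_GS − V_t)² = (0.23/2)×(4.24 − 1.4)² = 0.115×2.84² = 0.924 mA.
V_DS = V_DD − I_D·R_D = 12 − 0.924×3.3 = 8.95 V.
Saturation requires V_DS ≥ V_GS − V_t = 2.84 V; 8.95 ≥ 2.84 ✓.

I_D ≈ 0.92 mA, V_DS ≈ 8.9 V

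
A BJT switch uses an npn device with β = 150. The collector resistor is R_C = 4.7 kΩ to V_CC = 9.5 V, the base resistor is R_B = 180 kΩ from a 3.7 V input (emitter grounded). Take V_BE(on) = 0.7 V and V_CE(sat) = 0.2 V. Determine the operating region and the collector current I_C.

Assume active: I_B = (3.7 − 0.7)/180 = 0.0167 mA, giving I_C = β·I_B = 2.5 mA.
But then V_CE = 9.5 − 2.5×4.7 = -2.25 V < V_CE(sat) = 0.2 V — impossible in the active region.
So the transistor is saturated. With V_CE = 0.2 V, I_C = (V_CC − 0.2)/R_C = 9.3/4.7 = 1.98 mA.
Check: β·I_B = 2.5 mA > I_C = 1.98 mA, confirming saturation.

saturation; I_C ≈ 2 mA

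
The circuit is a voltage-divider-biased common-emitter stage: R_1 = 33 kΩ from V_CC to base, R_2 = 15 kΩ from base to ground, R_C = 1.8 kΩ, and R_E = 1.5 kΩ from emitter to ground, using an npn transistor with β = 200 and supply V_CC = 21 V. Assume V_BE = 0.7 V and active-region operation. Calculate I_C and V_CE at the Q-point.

Thevenize the base divider: V_Th = V_CC·R_2/(R_1+R_2) = 21×15/48 = 6.56 V, R_Th = R_1‖R_2 = 10.3 kΩ.
Base-emitter loop: V_Th = I_B·R_Th + V_BE + (β+1)I_B·R_E, so I_B = (6.56 − 0.7) / (10.3 + 201×1.5) = 0.0188 mA.
I_C = β·I_B = 200×0.0188 = 3.76 mA, and I_E = (β+1)I_B = 3.78 mA.
V_CE = V_CC − I_C·R_C − I_E·R_E = 21 − 3.76×1.8 − 3.78×1.5 = 8.56 V.
V_CE = 8.56 V > 0.2 V confirms active-region operation.

I_C ≈ 3.8 mA, V_CE ≈ 8.6 V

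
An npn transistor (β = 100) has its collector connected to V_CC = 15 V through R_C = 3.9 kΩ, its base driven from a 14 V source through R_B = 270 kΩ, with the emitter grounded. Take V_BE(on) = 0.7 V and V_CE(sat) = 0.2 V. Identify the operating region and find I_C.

saturation; I_C ≈ 3.8 mA

Assume active: I_B = (14 − 0.7)/270 = 0.0493 mA, giving I_C = β·I_B = 4.93 mA.
But then V_CE = 15 − 4.93×3.9 = -4.21 V < V_CE(sat) = 0.2 V — impossible in the active region.
So the transistor is saturated. With V_CE = 0.2 V, I_C = (V_CC − 0.2)/R_C = 14.8/3.9 = 3.79 mA.
Check: β·I_B = 4.93 mA > I_C = 3.79 mA, confirming saturation.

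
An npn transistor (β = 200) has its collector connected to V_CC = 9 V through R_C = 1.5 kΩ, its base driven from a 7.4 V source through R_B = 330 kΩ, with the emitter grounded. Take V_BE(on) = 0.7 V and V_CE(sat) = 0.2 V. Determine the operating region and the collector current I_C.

active; I_C ≈ 4.1 mA

Assume active. Base-emitter loop: I_B = (V_BB − V_BE)/R_B = (7.4 − 0.7)/330 = 0.0203 mA.
I_C = β·I_B = 200×0.0203 = 4.06 mA.
V_CE = V_CC − I_C·R_C = 9 − 4.06×1.5 = 2.91 V > V_CE(sat), so the active-region assumption holds.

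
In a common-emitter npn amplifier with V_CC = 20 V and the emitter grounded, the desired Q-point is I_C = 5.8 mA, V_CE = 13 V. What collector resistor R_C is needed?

R_C ≈ 1.2 kΩ

Collector loop: V_CC = I_C·R_C + V_CE.
R_C = (V_CC − V_CE)/I_C = (20 − 13)/5.8 = 1.21 kΩ.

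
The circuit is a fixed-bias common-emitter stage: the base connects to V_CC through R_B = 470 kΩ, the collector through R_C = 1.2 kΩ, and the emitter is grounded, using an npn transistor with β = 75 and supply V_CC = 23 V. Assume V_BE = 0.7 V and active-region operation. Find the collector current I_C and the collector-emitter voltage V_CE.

Base loop: V_CC = I_B·R_B + V_BE, so I_B = (23 − 0.7)/470 kΩ = 0.0474 mA.
In the active region I_C = β·I_B = 75 × 0.0474 = 3.56 mA.
Collector loop: V_CE = V_CC − I_C·R_C = 23 − 3.56×1.2 = 18.7 V.
Since V_CE = 18.7 V > V_CE(sat) ≈ 0.2 V, the transistor is in the active region as assumed.

I_C ≈ 3.6 mA, V_CE ≈ 19 V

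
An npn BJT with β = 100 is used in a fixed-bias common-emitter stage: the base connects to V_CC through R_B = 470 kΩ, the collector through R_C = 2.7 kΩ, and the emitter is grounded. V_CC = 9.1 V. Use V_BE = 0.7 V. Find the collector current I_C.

I_C ≈ 1.8 mA

Base loop: V_CC = I_B·R_B + V_BE, so I_B = (9.1 − 0.7)/470 kΩ = 0.0179 mA.
In the active region I_C = β·I_B = 100 × 0.0179 = 1.79 mA.
Collector loop: V_CE = V_CC − I_C·R_C = 9.1 − 1.79×2.7 = 4.27 V.
Since V_CE = 4.27 V > V_CE(sat) ≈ 0.2 V, the transistor is in the active region as assumed.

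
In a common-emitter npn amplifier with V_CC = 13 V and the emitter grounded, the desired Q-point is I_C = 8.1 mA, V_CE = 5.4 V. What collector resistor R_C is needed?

Collector loop: V_CC = I_C·R_C + V_CE.
R_C = (V_CC − V_CE)/I_C = (13 − 5.4)/8.1 = 0.938 kΩ.

R_C ≈ 0.94 kΩ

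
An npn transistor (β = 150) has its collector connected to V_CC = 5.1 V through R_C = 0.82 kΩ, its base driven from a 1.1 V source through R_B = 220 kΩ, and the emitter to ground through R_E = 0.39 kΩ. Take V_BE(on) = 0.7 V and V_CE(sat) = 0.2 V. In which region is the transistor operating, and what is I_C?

active; I_C ≈ 0.22 mA

Assume active. Base-emitter loop: I_B = (V_BB − V_BE)/(R_B + (β+1)R_E) = (1.1 − 0.7)/(220 + 151×0.39) = 0.00143 mA.
I_C = β·I_B = 150×0.00143 = 0.215 mA.
V_CE = V_CC − I_C·R_C − I_E·R_E = 5.1 − 0.215×0.82 − 0.217×0.39 = 4.84 V > V_CE(sat), so the active-region assumption holds.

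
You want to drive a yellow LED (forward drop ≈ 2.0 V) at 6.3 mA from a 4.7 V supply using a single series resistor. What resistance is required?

The resistor drops V_S − V_D = 4.7 − 2.0 = 2.7 V at 6.3 mA.
R = 2.7 V / 6.3 mA = 0.429 kΩ.

R ≈ 0.43 kΩ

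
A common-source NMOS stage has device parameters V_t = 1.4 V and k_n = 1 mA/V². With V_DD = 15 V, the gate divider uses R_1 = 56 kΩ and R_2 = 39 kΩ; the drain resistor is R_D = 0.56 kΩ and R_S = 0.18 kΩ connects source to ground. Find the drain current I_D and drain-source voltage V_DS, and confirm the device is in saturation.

I_D ≈ 6.5 mA, V_DS ≈ 10 V

V_G = V_DD·R_2/(R_1+R_2) = 15×39/95 = 6.16 V.
Assume saturation: I_D = (k_n/2)(V_GS − V_t)² with V_GS = V_G − I_D·R_S = 6.16 − 0.18·I_D.
Substituting gives 0.0162·I_D² − 1.86·I_D + 11.3 = 0, with roots I_D = 6.46 or 108 mA.
The root I_D = 108 mA gives V_GS = -13.3 V ≤ V_t, so take I_D = 6.46 mA.
Then V_GS = 4.99 V and V_DS = V_DD − I_D(R_D+R_S) = 15 − 6.46×0.74 = 10.2 V.
Saturation requires V_DS ≥ V_GS − V_t = 3.59 V; 10.2 ≥ 3.59 ✓.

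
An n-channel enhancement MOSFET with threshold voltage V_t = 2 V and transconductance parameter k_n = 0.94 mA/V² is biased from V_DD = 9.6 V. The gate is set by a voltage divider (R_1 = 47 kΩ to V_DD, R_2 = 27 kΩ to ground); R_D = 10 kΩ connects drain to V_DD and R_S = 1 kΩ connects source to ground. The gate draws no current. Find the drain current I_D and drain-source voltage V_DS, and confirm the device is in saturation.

I_D ≈ 0.49 mA, V_DS ≈ 4.3 V

V_G = V_DD·R_2/(R_1+R_2) = 9.6×27/74 = 3.5 V.
Assume saturation: I_D = (k_n/2)(V_GS − V_t)² with V_GS = V_G − I_D·R_S = 3.5 − 1·I_D.
Substituting gives 0.47·I_D² − 2.41·I_D + 1.06 = 0, with roots I_D = 0.486 or 4.65 mA.
The root I_D = 4.65 mA gives V_GS = -1.14 V ≤ V_t, so take I_D = 0.486 mA.
Then V_GS = 3.02 V and V_DS = V_DD − I_D(R_D+R_S) = 9.6 − 0.486×11 = 4.25 V.
Saturation requires V_DS ≥ V_GS − V_t = 1.02 V; 4.25 ≥ 1.02 ✓.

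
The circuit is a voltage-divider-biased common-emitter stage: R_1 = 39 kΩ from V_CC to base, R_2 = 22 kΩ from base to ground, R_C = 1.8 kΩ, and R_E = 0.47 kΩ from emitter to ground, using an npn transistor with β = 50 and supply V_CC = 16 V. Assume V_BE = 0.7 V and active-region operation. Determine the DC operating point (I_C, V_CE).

I_C ≈ 6.7 mA, V_CE ≈ 0.81 V

Thevenize the base divider: V_Th = V_CC·R_2/(R_1+R_2) = 16×22/61 = 5.77 V, R_Th = R_1‖R_2 = 14.1 kΩ.
Base-emitter loop: V_Th = I_B·R_Th + V_BE + (β+1)I_B·R_E, so I_B = (5.77 − 0.7) / (14.1 + 51×0.47) = 0.133 mA.
I_C = β·I_B = 50×0.133 = 6.67 mA, and I_E = (β+1)I_B = 6.8 mA.
V_CE = V_CC − I_C·R_C − I_E·R_E = 16 − 6.67×1.8 − 6.8×0.47 = 0.807 V.
V_CE = 0.807 V > 0.2 V confirms active-region operation.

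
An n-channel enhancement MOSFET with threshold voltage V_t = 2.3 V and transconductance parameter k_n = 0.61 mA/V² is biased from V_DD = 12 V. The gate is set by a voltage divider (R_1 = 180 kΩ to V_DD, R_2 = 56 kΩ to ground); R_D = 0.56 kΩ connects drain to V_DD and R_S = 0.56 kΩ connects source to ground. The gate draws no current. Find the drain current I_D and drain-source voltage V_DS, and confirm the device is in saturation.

V_G = V_DD·R_2/(R_1+R_2) = 12×56/236 = 2.85 V.
Assume saturation: I_D = (k_n/2)(V_GS − V_t)² with V_GS = V_G − I_D·R_S = 2.85 − 0.56·I_D.
Substituting gives 0.0956·I_D² − 1.19·I_D + 0.0914 = 0, with roots I_D = 0.0775 or 12.3 mA.
The root I_D = 12.3 mA gives V_GS = -4.06 V ≤ V_t, so take I_D = 0.0775 mA.
Then V_GS = 2.8 V and V_DS = V_DD − I_D(R_D+R_S) = 12 − 0.0775×1.12 = 11.9 V.
Saturation requires V_DS ≥ V_GS − V_t = 0.504 V; 11.9 ≥ 0.504 ✓.

I_D ≈ 0.077 mA, V_DS ≈ 12 V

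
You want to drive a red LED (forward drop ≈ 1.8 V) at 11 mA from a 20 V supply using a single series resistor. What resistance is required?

R ≈ 1.7 kΩ

The resistor drops V_S − V_D = 20 − 1.8 = 18.2 V at 11 mA.
R = 18.2 V / 11 mA = 1.65 kΩ.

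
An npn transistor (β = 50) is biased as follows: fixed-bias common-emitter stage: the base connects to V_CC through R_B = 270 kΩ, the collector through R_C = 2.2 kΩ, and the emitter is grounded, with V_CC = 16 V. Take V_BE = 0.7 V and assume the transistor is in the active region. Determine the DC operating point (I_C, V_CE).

Base loop: V_CC = I_B·R_B + V_BE, so I_B = (16 − 0.7)/270 kΩ = 0.0567 mA.
In the active region I_C = β·I_B = 50 × 0.0567 = 2.83 mA.
Collector loop: V_CE = V_CC − I_C·R_C = 16 − 2.83×2.2 = 9.77 V.
Since V_CE = 9.77 V > V_CE(sat) ≈ 0.2 V, the transistor is in the active region as assumed.

I_C ≈ 2.8 mA, V_CE ≈ 9.8 V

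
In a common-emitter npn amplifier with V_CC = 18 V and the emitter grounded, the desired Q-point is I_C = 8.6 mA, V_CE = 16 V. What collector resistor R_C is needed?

Collector loop: V_CC = I_C·R_C + V_CE.
R_C = (V_CC − V_CE)/I_C = (18 − 16)/8.6 = 0.233 kΩ.

R_C ≈ 0.23 kΩ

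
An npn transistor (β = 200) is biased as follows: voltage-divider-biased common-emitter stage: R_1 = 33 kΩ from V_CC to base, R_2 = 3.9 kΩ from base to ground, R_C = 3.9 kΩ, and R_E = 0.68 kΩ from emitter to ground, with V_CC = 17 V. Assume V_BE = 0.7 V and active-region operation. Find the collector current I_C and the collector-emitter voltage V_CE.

I_C ≈ 1.6 mA, V_CE ≈ 9.8 V

Thevenize the base divider: V_Th = V_CC·R_2/(R_1+R_2) = 17×3.9/36.9 = 1.8 V, R_Th = R_1‖R_2 = 3.49 kΩ.
Base-emitter loop: V_Th = I_B·R_Th + V_BE + (β+1)I_B·R_E, so I_B = (1.8 − 0.7) / (3.49 + 201×0.68) = 0.00782 mA.
I_C = β·I_B = 200×0.00782 = 1.56 mA, and I_E = (β+1)I_B = 1.57 mA.
V_CE = V_CC − I_C·R_C − I_E·R_E = 17 − 1.56×3.9 − 1.57×0.68 = 9.83 V.
V_CE = 9.83 V > 0.2 V confirms active-region operation.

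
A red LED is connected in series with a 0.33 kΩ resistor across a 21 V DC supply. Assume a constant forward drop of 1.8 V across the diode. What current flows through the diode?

I ≈ 58 mA

KVL around the loop: 21 = V_D + I·R = 1.8 + I × 0.33 kΩ.
So I = (21 − 1.8) / 0.33 kΩ = 19.2 / 0.33 = 58.2 mA.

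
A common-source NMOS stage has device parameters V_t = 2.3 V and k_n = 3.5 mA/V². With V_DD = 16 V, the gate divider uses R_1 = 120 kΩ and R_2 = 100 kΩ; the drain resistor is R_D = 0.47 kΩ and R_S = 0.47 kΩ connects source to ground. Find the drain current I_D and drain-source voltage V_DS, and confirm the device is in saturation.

I_D ≈ 6.5 mA, V_DS ≈ 9.9 V

V_G = V_DD·R_2/(R_1+R_2) = 16×100/220 = 7.27 V.
Assume saturation: I_D = (k_n/2)(V_GS − V_t)² with V_GS = V_G − I_D·R_S = 7.27 − 0.47·I_D.
Substituting gives 0.387·I_D² − 9.18·I_D + 43.3 = 0, with roots I_D = 6.48 or 17.3 mA.
The root I_D = 17.3 mA gives V_GS = -0.841 V ≤ V_t, so take I_D = 6.48 mA.
Then V_GS = 4.22 V and V_DS = V_DD − I_D(R_D+R_S) = 16 − 6.48×0.94 = 9.9 V.
Saturation requires V_DS ≥ V_GS − V_t = 1.92 V; 9.9 ≥ 1.92 ✓.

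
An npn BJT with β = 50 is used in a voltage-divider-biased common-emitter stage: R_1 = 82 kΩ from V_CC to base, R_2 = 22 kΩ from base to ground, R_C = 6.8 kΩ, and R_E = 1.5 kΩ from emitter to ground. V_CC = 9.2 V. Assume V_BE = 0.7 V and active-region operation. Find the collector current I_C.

I_C ≈ 0.66 mA

Thevenize the base divider: V_Th = V_CC·R_2/(R_1+R_2) = 9.2×22/104 = 1.95 V, R_Th = R_1‖R_2 = 17.3 kΩ.
Base-emitter loop: V_Th = I_B·R_Th + V_BE + (β+1)I_B·R_E, so I_B = (1.95 − 0.7) / (17.3 + 51×1.5) = 0.0133 mA.
I_C = β·I_B = 50×0.0133 = 0.664 mA, and I_E = (β+1)I_B = 0.677 mA.
V_CE = V_CC − I_C·R_C − I_E·R_E = 9.2 − 0.664×6.8 − 0.677×1.5 = 3.67 V.
V_CE = 3.67 V > 0.2 V confirms active-region operation.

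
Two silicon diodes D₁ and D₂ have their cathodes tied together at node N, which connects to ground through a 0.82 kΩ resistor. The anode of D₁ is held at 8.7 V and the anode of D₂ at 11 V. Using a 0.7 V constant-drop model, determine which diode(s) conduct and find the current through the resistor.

Only D₂ conducts; I_R ≈ 13 mA

Assume both conduct. Then node N would need to be at both 8.7−0.7 = 8 V and 11−0.7 = 10.3 V, which is impossible.
Assume only D₂ conducts: V_N = 11 − 0.7 = 10.3 V, so I_R = 10.3/0.82 = 12.6 mA.
Check D₁: its anode-to-cathode voltage is 8.7 − 10.3 = -1.6 V < 0.7 V, so it is off. The assumption is consistent.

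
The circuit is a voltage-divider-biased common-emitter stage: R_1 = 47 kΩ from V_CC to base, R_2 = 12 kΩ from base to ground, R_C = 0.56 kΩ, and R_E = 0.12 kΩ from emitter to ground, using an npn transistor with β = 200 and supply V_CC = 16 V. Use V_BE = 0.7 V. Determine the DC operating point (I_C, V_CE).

Thevenize the base divider: V_Th = V_CC·R_2/(R_1+R_2) = 16×12/59 = 3.25 V, R_Th = R_1‖R_2 = 9.56 kΩ.
Base-emitter loop: V_Th = I_B·R_Th + V_BE + (β+1)I_B·R_E, so I_B = (3.25 − 0.7) / (9.56 + 201×0.12) = 0.0758 mA.
I_C = β·I_B = 200×0.0758 = 15.2 mA, and I_E = (β+1)I_B = 15.2 mA.
V_CE = V_CC − I_C·R_C − I_E·R_E = 16 − 15.2×0.56 − 15.2×0.12 = 5.68 V.
V_CE = 5.68 V > 0.2 V confirms active-region operation.

I_C ≈ 15 mA, V_CE ≈ 5.7 V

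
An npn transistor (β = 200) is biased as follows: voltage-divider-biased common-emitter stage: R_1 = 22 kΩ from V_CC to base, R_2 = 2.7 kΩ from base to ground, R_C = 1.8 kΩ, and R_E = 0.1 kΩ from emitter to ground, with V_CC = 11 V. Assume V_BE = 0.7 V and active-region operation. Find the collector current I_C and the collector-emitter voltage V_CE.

Thevenize the base divider: V_Th = V_CC·R_2/(R_1+R_2) = 11×2.7/24.7 = 1.2 V, R_Th = R_1‖R_2 = 2.4 kΩ.
Base-emitter loop: V_Th = I_B·R_Th + V_BE + (β+1)I_B·R_E, so I_B = (1.2 − 0.7) / (2.4 + 201×0.1) = 0.0223 mA.
I_C = β·I_B = 200×0.0223 = 4.47 mA, and I_E = (β+1)I_B = 4.49 mA.
V_CE = V_CC − I_C·R_C − I_E·R_E = 11 − 4.47×1.8 − 4.49×0.1 = 2.51 V.
V_CE = 2.51 V > 0.2 V confirms active-region operation.

I_C ≈ 4.5 mA, V_CE ≈ 2.5 V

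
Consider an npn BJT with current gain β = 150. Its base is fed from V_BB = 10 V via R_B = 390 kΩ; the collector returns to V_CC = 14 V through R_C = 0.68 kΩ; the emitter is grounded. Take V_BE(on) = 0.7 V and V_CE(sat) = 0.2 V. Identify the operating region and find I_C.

active; I_C ≈ 3.6 mA

Assume active. Base-emitter loop: I_B = (V_BB − V_BE)/R_B = (10 − 0.7)/390 = 0.0238 mA.
I_C = β·I_B = 150×0.0238 = 3.58 mA.
V_CE = V_CC − I_C·R_C = 14 − 3.58×0.68 = 11.6 V > V_CE(sat), so the active-region assumption holds.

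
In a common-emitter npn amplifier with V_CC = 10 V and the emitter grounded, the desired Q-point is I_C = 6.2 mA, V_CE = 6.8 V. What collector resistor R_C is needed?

R_C ≈ 0.52 kΩ

Collector loop: V_CC = I_C·R_C + V_CE.
R_C = (V_CC − V_CE)/I_C = (10 − 6.8)/6.2 = 0.516 kΩ.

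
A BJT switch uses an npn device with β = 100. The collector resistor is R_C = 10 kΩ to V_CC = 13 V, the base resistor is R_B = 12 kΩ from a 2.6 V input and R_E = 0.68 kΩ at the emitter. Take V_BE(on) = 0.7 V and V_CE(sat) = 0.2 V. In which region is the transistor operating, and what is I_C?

Assume active: I_B = (2.6 − 0.7)/(12 + 101×0.68) = 0.0235 mA, I_C = β·I_B = 2.35 mA.
Then V_CE = 13 − 2.35×10 − 2.38×0.68 = -12.2 V < 0.2 V — the active assumption fails.
Re-solve with V_CE = 0.2 V. KCL at the emitter: V_E/R_E = (V_BB−0.7−V_E)/R_B + (V_CC−0.2−V_E)/R_C, giving V_E = 0.87 V.
I_C = (V_CC − 0.2 − V_E)/R_C = (12.8 − 0.87)/10 = 1.19 mA.
Check: I_B = (1.9 − 0.87)/12 = 0.0859 mA, and β·I_B = 8.59 mA > I_C, confirming saturation.

saturation; I_C ≈ 1.2 mA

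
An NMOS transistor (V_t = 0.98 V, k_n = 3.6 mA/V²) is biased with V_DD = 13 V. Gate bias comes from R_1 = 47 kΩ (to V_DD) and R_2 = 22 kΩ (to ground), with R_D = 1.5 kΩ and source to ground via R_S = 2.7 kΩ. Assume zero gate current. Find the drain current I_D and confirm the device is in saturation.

I_D ≈ 0.91 mA

V_G = V_DD·R_2/(R_1+R_2) = 13×22/69 = 4.14 V.
Assume saturation: I_D = (k_n/2)(V_GS − V_t)² with V_GS = V_G − I_D·R_S = 4.14 − 2.7·I_D.
Substituting gives 13.1·I_D² − 31.8·I_D + 18 = 0, with roots I_D = 0.909 or 1.51 mA.
The root I_D = 1.51 mA gives V_GS = 0.0636 V ≤ V_t, so take I_D = 0.909 mA.
Then V_GS = 1.69 V and V_DS = V_DD − I_D(R_D+R_S) = 13 − 0.909×4.2 = 9.18 V.
Saturation requires V_DS ≥ V_GS − V_t = 0.711 V; 9.18 ≥ 0.711 ✓.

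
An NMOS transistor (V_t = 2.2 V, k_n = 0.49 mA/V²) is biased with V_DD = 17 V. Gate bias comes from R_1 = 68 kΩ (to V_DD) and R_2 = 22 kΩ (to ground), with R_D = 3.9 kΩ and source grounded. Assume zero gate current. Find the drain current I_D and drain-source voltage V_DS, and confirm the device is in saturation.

I_D ≈ 0.94 mA, V_DS ≈ 13 V

V_G = V_DD·R_2/(R_1+R_2) = 17×22/90 = 4.16 V. With the source grounded, V_GS = V_G = 4.16 V.
Assume saturation: I_D = (k_n/2)(V_GS − V_t)² = (0.49/2)×(4.16 − 2.2)² = 0.245×1.96² = 0.937 mA.
V_DS = V_DD − I_D·R_D = 17 − 0.937×3.9 = 13.3 V.
Saturation requires V_DS ≥ V_GS − V_t = 1.96 V; 13.3 ≥ 1.96 ✓.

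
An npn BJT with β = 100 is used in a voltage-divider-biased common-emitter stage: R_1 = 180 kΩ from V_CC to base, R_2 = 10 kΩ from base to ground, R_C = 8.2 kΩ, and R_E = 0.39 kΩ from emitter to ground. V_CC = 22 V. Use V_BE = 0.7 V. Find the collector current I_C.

I_C ≈ 0.94 mA

Thevenize the base divider: V_Th = V_CC·R_2/(R_1+R_2) = 22×10/190 = 1.16 V, R_Th = R_1‖R_2 = 9.47 kΩ.
Base-emitter loop: V_Th = I_B·R_Th + V_BE + (β+1)I_B·R_E, so I_B = (1.16 − 0.7) / (9.47 + 101×0.39) = 0.00937 mA.
I_C = β·I_B = 100×0.00937 = 0.937 mA, and I_E = (β+1)I_B = 0.946 mA.
V_CE = V_CC − I_C·R_C − I_E·R_E = 22 − 0.937×8.2 − 0.946×0.39 = 13.9 V.
V_CE = 13.9 V > 0.2 V confirms active-region operation.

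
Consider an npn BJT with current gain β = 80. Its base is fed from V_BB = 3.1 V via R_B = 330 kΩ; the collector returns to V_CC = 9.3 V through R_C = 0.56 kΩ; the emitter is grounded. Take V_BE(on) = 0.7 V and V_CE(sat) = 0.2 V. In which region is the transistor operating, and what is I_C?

Assume active. Base-emitter loop: I_B = (V_BB − V_BE)/R_B = (3.1 − 0.7)/330 = 0.00727 mA.
I_C = β·I_B = 80×0.00727 = 0.582 mA.
V_CE = V_CC − I_C·R_C = 9.3 − 0.582×0.56 = 8.97 V > V_CE(sat), so the active-region assumption holds.

active; I_C ≈ 0.58 mA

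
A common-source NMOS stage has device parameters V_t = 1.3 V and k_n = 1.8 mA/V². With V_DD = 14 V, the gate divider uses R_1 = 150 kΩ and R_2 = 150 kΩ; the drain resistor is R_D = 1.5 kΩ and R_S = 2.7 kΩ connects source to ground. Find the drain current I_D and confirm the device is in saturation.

V_G = V_DD·R_2/(R_1+R_2) = 14×150/300 = 7 V.
Assume saturation: I_D = (k_n/2)(V_GS − V_t)² with V_GS = V_G − I_D·R_S = 7 − 2.7·I_D.
Substituting gives 6.56·I_D² − 28.7·I_D + 29.2 = 0, with roots I_D = 1.61 or 2.76 mA.
The root I_D = 2.76 mA gives V_GS = -0.451 V ≤ V_t, so take I_D = 1.61 mA.
Then V_GS = 2.64 V and V_DS = V_DD − I_D(R_D+R_S) = 14 − 1.61×4.2 = 7.22 V.
Saturation requires V_DS ≥ V_GS − V_t = 1.34 V; 7.22 ≥ 1.34 ✓.

I_D ≈ 1.6 mA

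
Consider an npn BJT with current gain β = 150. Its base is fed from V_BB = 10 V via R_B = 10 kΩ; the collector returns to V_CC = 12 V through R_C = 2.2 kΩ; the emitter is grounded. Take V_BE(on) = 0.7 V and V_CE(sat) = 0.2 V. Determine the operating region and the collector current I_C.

saturation; I_C ≈ 5.4 mA

Assume active: I_B = (10 − 0.7)/10 = 0.93 mA, giving I_C = β·I_B = 140 mA.
But then V_CE = 12 − 140×2.2 = -295 V < V_CE(sat) = 0.2 V — impossible in the active region.
So the transistor is saturated. With V_CE = 0.2 V, I_C = (V_CC − 0.2)/R_C = 11.8/2.2 = 5.36 mA.
Check: β·I_B = 140 mA > I_C = 5.36 mA, confirming saturation.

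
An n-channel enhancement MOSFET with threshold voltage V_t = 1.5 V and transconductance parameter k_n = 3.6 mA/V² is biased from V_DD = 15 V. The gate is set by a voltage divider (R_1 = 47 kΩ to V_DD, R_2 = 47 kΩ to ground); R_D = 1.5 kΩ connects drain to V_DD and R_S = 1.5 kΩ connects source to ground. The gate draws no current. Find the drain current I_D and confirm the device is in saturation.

V_G = V_DD·R_2/(R_1+R_2) = 15×47/94 = 7.5 V.
Assume saturation: I_D = (k_n/2)(V_GS − V_t)² with V_GS = V_G − I_D·R_S = 7.5 − 1.5·I_D.
Substituting gives 4.05·I_D² − 33.4·I_D + 64.8 = 0, with roots I_D = 3.12 or 5.12 mA.
The root I_D = 5.12 mA gives V_GS = -0.187 V ≤ V_t, so take I_D = 3.12 mA.
Then V_GS = 2.82 V and V_DS = V_DD − I_D(R_D+R_S) = 15 − 3.12×3 = 5.63 V.
Saturation requires V_DS ≥ V_GS − V_t = 1.32 V; 5.63 ≥ 1.32 ✓.

I_D ≈ 3.1 mA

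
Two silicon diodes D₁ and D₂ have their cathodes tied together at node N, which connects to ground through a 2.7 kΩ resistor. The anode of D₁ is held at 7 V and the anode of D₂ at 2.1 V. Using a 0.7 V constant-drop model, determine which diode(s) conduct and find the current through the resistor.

Only D₁ conducts; I_R ≈ 2.3 mA

Assume both conduct. Then node N would need to be at both 7−0.7 = 6.3 V and 2.1−0.7 = 1.4 V, which is impossible.
Assume only D₁ conducts: V_N = 7 − 0.7 = 6.3 V, so I_R = 6.3/2.7 = 2.33 mA.
Check D₂: its anode-to-cathode voltage is 2.1 − 6.3 = -4.2 V < 0.7 V, so it is off. The assumption is consistent.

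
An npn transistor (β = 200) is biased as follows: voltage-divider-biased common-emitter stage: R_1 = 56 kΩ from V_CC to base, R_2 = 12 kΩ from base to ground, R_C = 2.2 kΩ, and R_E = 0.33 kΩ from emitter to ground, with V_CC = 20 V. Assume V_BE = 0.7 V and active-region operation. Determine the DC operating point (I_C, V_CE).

I_C ≈ 7.4 mA, V_CE ≈ 1.2 V

Thevenize the base divider: V_Th = V_CC·R_2/(R_1+R_2) = 20×12/68 = 3.53 V, R_Th = R_1‖R_2 = 9.88 kΩ.
Base-emitter loop: V_Th = I_B·R_Th + V_BE + (β+1)I_B·R_E, so I_B = (3.53 − 0.7) / (9.88 + 201×0.33) = 0.0371 mA.
I_C = β·I_B = 200×0.0371 = 7.43 mA, and I_E = (β+1)I_B = 7.46 mA.
V_CE = V_CC − I_C·R_C − I_E·R_E = 20 − 7.43×2.2 − 7.46×0.33 = 1.2 V.
V_CE = 1.2 V > 0.2 V confirms active-region operation.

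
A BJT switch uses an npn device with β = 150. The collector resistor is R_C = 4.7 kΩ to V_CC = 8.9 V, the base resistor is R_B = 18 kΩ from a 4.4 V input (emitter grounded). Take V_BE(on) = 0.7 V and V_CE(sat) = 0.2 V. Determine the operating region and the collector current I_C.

Assume active: I_B = (4.4 − 0.7)/18 = 0.206 mA, giving I_C = β·I_B = 30.8 mA.
But then V_CE = 8.9 − 30.8×4.7 = -136 V < V_CE(sat) = 0.2 V — impossible in the active region.
So the transistor is saturated. With V_CE = 0.2 V, I_C = (V_CC − 0.2)/R_C = 8.7/4.7 = 1.85 mA.
Check: β·I_B = 30.8 mA > I_C = 1.85 mA, confirming saturation.

saturation; I_C ≈ 1.9 mA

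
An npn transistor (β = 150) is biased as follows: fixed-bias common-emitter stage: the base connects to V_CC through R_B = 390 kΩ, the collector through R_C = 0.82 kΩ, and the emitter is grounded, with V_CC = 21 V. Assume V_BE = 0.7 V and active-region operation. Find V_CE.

V_CE ≈ 15 V

Base loop: V_CC = I_B·R_B + V_BE, so I_B = (21 − 0.7)/390 kΩ = 0.0521 mA.
In the active region I_C = β·I_B = 150 × 0.0521 = 7.81 mA.
Collector loop: V_CE = V_CC − I_C·R_C = 21 − 7.81×0.82 = 14.6 V.
Since V_CE = 14.6 V > V_CE(sat) ≈ 0.2 V, the transistor is in the active region as assumed.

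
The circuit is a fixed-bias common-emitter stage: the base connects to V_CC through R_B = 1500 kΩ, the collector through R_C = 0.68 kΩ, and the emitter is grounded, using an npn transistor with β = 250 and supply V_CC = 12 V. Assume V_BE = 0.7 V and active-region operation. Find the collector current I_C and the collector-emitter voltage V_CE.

Base loop: V_CC = I_B·R_B + V_BE, so I_B = (12 − 0.7)/1500 kΩ = 0.00753 mA.
In the active region I_C = β·I_B = 250 × 0.00753 = 1.88 mA.
Collector loop: V_CE = V_CC − I_C·R_C = 12 − 1.88×0.68 = 10.7 V.
Since V_CE = 10.7 V > V_CE(sat) ≈ 0.2 V, the transistor is in the active region as assumed.

I_C ≈ 1.9 mA, V_CE ≈ 11 V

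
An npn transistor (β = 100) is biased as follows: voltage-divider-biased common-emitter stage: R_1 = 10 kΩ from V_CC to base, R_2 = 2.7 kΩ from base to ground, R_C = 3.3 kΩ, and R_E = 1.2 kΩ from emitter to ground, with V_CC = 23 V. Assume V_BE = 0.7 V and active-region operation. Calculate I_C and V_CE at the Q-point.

I_C ≈ 3.4 mA, V_CE ≈ 7.7 V

Thevenize the base divider: V_Th = V_CC·R_2/(R_1+R_2) = 23×2.7/12.7 = 4.89 V, R_Th = R_1‖R_2 = 2.13 kΩ.
Base-emitter loop: V_Th = I_B·R_Th + V_BE + (β+1)I_B·R_E, so I_B = (4.89 − 0.7) / (2.13 + 101×1.2) = 0.034 mA.
I_C = β·I_B = 100×0.034 = 3.4 mA, and I_E = (β+1)I_B = 3.43 mA.
V_CE = V_CC − I_C·R_C − I_E·R_E = 23 − 3.4×3.3 − 3.43×1.2 = 7.67 V.
V_CE = 7.67 V > 0.2 V confirms active-region operation.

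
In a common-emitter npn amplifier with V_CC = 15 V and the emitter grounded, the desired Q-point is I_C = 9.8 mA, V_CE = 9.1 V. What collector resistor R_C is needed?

Collector loop: V_CC = I_C·R_C + V_CE.
R_C = (V_CC − V_CE)/I_C = (15 − 9.1)/9.8 = 0.602 kΩ.

R_C ≈ 0.6 kΩ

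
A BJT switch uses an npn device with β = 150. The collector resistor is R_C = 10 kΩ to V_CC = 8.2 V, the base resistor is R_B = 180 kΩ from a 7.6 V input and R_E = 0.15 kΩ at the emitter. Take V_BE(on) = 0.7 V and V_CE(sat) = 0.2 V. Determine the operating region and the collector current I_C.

saturation; I_C ≈ 0.79 mA

Assume active: I_B = (7.6 − 0.7)/(180 + 151×0.15) = 0.034 mA, I_C = β·I_B = 5.11 mA.
Then V_CE = 8.2 − 5.11×10 − 5.14×0.15 = -43.6 V < 0.2 V — the active assumption fails.
Re-solve with V_CE = 0.2 V. KCL at the emitter: V_E/R_E = (V_BB−0.7−V_E)/R_B + (V_CC−0.2−V_E)/R_C, giving V_E = 0.124 V.
I_C = (V_CC − 0.2 − V_E)/R_C = (8 − 0.124)/10 = 0.788 mA.
Check: I_B = (6.9 − 0.124)/180 = 0.0376 mA, and β·I_B = 5.65 mA > I_C, confirming saturation.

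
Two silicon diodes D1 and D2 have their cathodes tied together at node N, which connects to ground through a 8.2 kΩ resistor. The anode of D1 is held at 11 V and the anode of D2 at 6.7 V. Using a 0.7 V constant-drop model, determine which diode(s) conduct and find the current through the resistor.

Assume both conduct. Then node N would need to be at both 11−0.7 = 10.3 V and 6.7−0.7 = 6 V, which is impossible.
Assume only D1 conducts: V_N = 11 − 0.7 = 10.3 V, so I_R = 10.3/8.2 = 1.26 mA.
Check D2: its anode-to-cathode voltage is 6.7 − 10.3 = -3.6 V < 0.7 V, so it is off. The assumption is consistent.

Only D1 conducts; I_R ≈ 1.3 mA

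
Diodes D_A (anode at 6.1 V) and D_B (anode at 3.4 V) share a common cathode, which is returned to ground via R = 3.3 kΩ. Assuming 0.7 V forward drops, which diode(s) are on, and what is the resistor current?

Only D_A conducts; I_R ≈ 1.6 mA

Assume both conduct. Then node N would need to be at both 6.1−0.7 = 5.4 V and 3.4−0.7 = 2.7 V, which is impossible.
Assume only D_A conducts: V_N = 6.1 − 0.7 = 5.4 V, so I_R = 5.4/3.3 = 1.64 mA.
Check D_B: its anode-to-cathode voltage is 3.4 − 5.4 = -2 V < 0.7 V, so it is off. The assumption is consistent.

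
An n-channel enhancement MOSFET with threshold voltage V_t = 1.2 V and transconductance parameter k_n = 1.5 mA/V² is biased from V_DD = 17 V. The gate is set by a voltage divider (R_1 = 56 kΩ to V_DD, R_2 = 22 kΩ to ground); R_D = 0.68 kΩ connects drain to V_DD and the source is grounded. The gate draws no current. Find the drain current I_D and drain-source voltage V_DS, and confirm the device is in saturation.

I_D ≈ 9.7 mA, V_DS ≈ 10 V

V_G = V_DD·R_2/(R_1+R_2) = 17×22/78 = 4.79 V. With the source grounded, V_GS = V_G = 4.79 V.
Assume saturation: I_D = (k_n/2)(V_GS − V_t)² = (1.5/2)×(4.79 − 1.2)² = 0.75×3.59² = 9.69 mA.
V_DS = V_DD − I_D·R_D = 17 − 9.69×0.68 = 10.4 V.
Saturation requires V_DS ≥ V_GS − V_t = 3.59 V; 10.4 ≥ 3.59 ✓.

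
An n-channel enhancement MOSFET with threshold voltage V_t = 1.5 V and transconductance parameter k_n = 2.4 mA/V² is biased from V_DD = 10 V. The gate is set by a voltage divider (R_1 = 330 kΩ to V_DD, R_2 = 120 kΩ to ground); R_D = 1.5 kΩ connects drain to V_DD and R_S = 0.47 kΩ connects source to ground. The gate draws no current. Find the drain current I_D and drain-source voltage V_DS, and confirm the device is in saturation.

I_D ≈ 0.77 mA, V_DS ≈ 8.5 V

V_G = V_DD·R_2/(R_1+R_2) = 10×120/450 = 2.67 V.
Assume saturation: I_D = (k_n/2)(V_GS − V_t)² with V_GS = V_G − I_D·R_S = 2.67 − 0.47·I_D.
Substituting gives 0.265·I_D² − 2.32·I_D + 1.63 = 0, with roots I_D = 0.774 or 7.96 mA.
The root I_D = 7.96 mA gives V_GS = -1.08 V ≤ V_t, so take I_D = 0.774 mA.
Then V_GS = 2.3 V and V_DS = V_DD − I_D(R_D+R_S) = 10 − 0.774×1.97 = 8.48 V.
Saturation requires V_DS ≥ V_GS − V_t = 0.803 V; 8.48 ≥ 0.803 ✓.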